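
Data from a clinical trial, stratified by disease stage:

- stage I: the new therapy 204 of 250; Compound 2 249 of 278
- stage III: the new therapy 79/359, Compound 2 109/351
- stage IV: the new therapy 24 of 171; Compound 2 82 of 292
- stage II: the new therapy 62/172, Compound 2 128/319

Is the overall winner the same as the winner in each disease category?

Stage I: the new therapy 204/250 = 81.6%, Compound 2 249/278 = 89.6% → Compound 2
Stage III: the new therapy 79/359 = 22.0%, Compound 2 109/351 = 31.1% → Compound 2
Stage IV: the new therapy 24/171 = 14.0%, Compound 2 82/292 = 28.1% → Compound 2
Stage II: the new therapy 62/172 = 36.0%, Compound 2 128/319 = 40.1% → Compound 2
Overall: the new therapy 369/952 = 38.8%, Compound 2 568/1240 = 45.8% → Compound 2
Compound 2 wins overall and in every disease group — no reversal.

Yes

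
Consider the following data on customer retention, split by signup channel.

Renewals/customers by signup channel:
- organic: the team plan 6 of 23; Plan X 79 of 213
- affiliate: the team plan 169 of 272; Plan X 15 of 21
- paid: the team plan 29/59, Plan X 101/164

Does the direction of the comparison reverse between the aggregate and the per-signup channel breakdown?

Organic: the team plan 6/23 = 26.1%, Plan X 79/213 = 37.1% → Plan X
Affiliate: the team plan 169/272 = 62.1%, Plan X 15/21 = 71.4% → Plan X
Paid: the team plan 29/59 = 49.2%, Plan X 101/164 = 61.6% → Plan X
Overall: the team plan 204/354 = 57.6%, Plan X 195/398 = 49.0% → the team plan
Plan X wins each signup group but the team plan wins overall — the comparison reverses. Plan X's customers skew toward organic, which has a lower base rate.

Yes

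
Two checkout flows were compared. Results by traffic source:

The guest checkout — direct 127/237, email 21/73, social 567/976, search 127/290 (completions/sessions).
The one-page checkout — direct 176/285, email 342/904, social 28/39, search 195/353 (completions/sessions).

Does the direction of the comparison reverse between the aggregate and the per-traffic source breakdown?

Direct: the guest checkout 127/237 = 53.6%, the one-page checkout 176/285 = 61.8% → the one-page checkout
Email: the guest checkout 21/73 = 28.8%, the one-page checkout 342/904 = 37.8% → the one-page checkout
Social: the guest checkout 567/976 = 58.1%, the one-page checkout 28/39 = 71.8% → the one-page checkout
Search: the guest checkout 127/290 = 43.8%, the one-page checkout 195/353 = 55.2% → the one-page checkout
Overall: the guest checkout 842/1576 = 53.4%, the one-page checkout 741/1581 = 46.9% → the guest checkout
The one-page checkout wins each traffic group but the guest checkout wins overall — the comparison reverses. The one-page checkout's sessions skew toward email, which has a lower base rate.

Yes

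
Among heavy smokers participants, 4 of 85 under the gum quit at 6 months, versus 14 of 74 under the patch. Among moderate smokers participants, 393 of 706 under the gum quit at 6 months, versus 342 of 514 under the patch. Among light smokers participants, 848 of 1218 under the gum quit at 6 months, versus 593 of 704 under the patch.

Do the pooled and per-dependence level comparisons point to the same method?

Yes

Heavy smokers: the gum 4/85 = 4.7%, the patch 14/74 = 18.9% → the patch
Moderate smokers: the gum 393/706 = 55.7%, the patch 342/514 = 66.5% → the patch
Light smokers: the gum 848/1218 = 69.6%, the patch 593/704 = 84.2% → the patch
Overall: the gum 1245/2009 = 62.0%, the patch 949/1292 = 73.5% → the patch
The patch wins overall and in every dependence group — no reversal.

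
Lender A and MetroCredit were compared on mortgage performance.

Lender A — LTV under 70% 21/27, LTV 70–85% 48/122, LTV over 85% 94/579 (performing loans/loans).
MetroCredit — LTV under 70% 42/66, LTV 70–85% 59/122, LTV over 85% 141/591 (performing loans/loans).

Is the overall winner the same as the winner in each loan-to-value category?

LTV under 70%: Lender A 21/27 = 77.8%, MetroCredit 42/66 = 63.6% → Lender A
LTV 70–85%: Lender A 48/122 = 39.3%, MetroCredit 59/122 = 48.4% → MetroCredit
LTV over 85%: Lender A 94/579 = 16.2%, MetroCredit 141/591 = 23.9% → MetroCredit
Overall: Lender A 163/728 = 22.4%, MetroCredit 242/779 = 31.1% → MetroCredit
Neither sweeps: Lender A wins 1 of 3 groups, MetroCredit wins 2. MetroCredit wins overall but not every group — no Simpson reversal.

No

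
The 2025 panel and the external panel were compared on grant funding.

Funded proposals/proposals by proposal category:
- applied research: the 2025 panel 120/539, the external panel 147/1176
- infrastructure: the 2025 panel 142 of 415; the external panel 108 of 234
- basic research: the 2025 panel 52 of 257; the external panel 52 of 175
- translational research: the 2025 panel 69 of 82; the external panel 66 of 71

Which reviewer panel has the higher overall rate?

the 2025 panel

Applied research: the 2025 panel 120/539 = 22.3%, the external panel 147/1176 = 12.5% → the 2025 panel
Infrastructure: the 2025 panel 142/415 = 34.2%, the external panel 108/234 = 46.2% → the external panel
Basic research: the 2025 panel 52/257 = 20.2%, the external panel 52/175 = 29.7% → the external panel
Translational research: the 2025 panel 69/82 = 84.1%, the external panel 66/71 = 93.0% → the external panel
Overall: the 2025 panel 383/1293 = 29.6%, the external panel 373/1656 = 22.5% → the 2025 panel
(Neither sweeps every proposal group, but the 2025 panel has the higher pooled rate.)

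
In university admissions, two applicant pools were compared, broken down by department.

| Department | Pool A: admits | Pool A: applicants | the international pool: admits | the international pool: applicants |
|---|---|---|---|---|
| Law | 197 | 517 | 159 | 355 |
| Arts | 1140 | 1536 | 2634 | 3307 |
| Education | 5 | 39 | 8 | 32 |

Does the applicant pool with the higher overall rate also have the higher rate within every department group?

Yes

Law: Pool A 197/517 = 38.1%, the international pool 159/355 = 44.8% → the international pool
Arts: Pool A 1140/1536 = 74.2%, the international pool 2634/3307 = 79.6% → the international pool
Education: Pool A 5/39 = 12.8%, the international pool 8/32 = 25.0% → the international pool
Overall: Pool A 1342/2092 = 64.1%, the international pool 2801/3694 = 75.8% → the international pool
The international pool wins overall and in every department group — no reversal.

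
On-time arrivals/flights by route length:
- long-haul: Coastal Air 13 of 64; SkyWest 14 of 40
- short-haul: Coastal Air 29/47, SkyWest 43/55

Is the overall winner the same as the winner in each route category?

Yes

Long-haul: Coastal Air 13/64 = 20.3%, SkyWest 14/40 = 35.0% → SkyWest
Short-haul: Coastal Air 29/47 = 61.7%, SkyWest 43/55 = 78.2% → SkyWest
Overall: Coastal Air 42/111 = 37.8%, SkyWest 57/95 = 60.0% → SkyWest
SkyWest wins overall and in every route group — no reversal.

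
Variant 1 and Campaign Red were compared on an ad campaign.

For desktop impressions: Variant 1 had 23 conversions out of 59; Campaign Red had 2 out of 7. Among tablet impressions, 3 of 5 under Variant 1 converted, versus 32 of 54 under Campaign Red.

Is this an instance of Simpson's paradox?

Desktop: Variant 1 23/59 = 39.0%, Campaign Red 2/7 = 28.6% → Variant 1
Tablet: Variant 1 3/5 = 60.0%, Campaign Red 32/54 = 59.3% → Variant 1
Overall: Variant 1 26/64 = 40.6%, Campaign Red 34/61 = 55.7% → Campaign Red
Variant 1 wins each device group but Campaign Red wins overall — the comparison reverses. Variant 1's impressions skew toward desktop, which has a lower base rate.

Yes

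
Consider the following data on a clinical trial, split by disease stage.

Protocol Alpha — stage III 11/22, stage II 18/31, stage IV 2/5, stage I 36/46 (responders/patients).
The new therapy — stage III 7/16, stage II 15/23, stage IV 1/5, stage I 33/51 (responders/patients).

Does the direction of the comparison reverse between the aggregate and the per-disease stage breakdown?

Stage III: Protocol Alpha 11/22 = 50.0%, the new therapy 7/16 = 43.8% → Protocol Alpha
Stage II: Protocol Alpha 18/31 = 58.1%, the new therapy 15/23 = 65.2% → the new therapy
Stage IV: Protocol Alpha 2/5 = 40.0%, the new therapy 1/5 = 20.0% → Protocol Alpha
Stage I: Protocol Alpha 36/46 = 78.3%, the new therapy 33/51 = 64.7% → Protocol Alpha
Overall: Protocol Alpha 67/104 = 64.4%, the new therapy 56/95 = 58.9% → Protocol Alpha
Neither sweeps: Protocol Alpha wins 3 of 4 groups, the new therapy wins 1. Protocol Alpha wins overall but not every group — no Simpson reversal.

No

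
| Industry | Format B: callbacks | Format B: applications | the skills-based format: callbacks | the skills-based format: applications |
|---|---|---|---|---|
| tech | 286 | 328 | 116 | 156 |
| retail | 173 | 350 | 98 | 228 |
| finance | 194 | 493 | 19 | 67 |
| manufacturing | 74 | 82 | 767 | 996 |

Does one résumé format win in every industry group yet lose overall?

Tech: Format B 286/328 = 87.2%, the skills-based format 116/156 = 74.4% → Format B
Retail: Format B 173/350 = 49.4%, the skills-based format 98/228 = 43.0% → Format B
Finance: Format B 194/493 = 39.4%, the skills-based format 19/67 = 28.4% → Format B
Manufacturing: Format B 74/82 = 90.2%, the skills-based format 767/996 = 77.0% → Format B
Overall: Format B 727/1253 = 58.0%, the skills-based format 1000/1447 = 69.1% → the skills-based format
Format B wins each industry group but the skills-based format wins overall — the comparison reverses. Format B's applications skew toward finance, which has a lower base rate.

Yes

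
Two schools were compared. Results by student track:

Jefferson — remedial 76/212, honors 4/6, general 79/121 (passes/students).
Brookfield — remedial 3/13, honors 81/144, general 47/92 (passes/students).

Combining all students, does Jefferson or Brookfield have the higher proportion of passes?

Brookfield

Remedial: Jefferson 76/212 = 35.8%, Brookfield 3/13 = 23.1% → Jefferson
Honors: Jefferson 4/6 = 66.7%, Brookfield 81/144 = 56.2% → Jefferson
General: Jefferson 79/121 = 65.3%, Brookfield 47/92 = 51.1% → Jefferson
Overall: Jefferson 159/339 = 46.9%, Brookfield 131/249 = 52.6% → Brookfield
(Jefferson wins every student group but Brookfield wins overall — Jefferson's students skew toward the low-rate remedial group.)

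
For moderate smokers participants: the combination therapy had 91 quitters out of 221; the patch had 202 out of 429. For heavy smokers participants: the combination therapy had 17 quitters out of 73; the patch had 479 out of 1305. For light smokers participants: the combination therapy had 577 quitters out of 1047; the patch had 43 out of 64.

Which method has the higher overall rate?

Moderate smokers: the combination therapy 91/221 = 41.2%, the patch 202/429 = 47.1% → the patch
Heavy smokers: the combination therapy 17/73 = 23.3%, the patch 479/1305 = 36.7% → the patch
Light smokers: the combination therapy 577/1047 = 55.1%, the patch 43/64 = 67.2% → the patch
Overall: the combination therapy 685/1341 = 51.1%, the patch 724/1798 = 40.3% → the combination therapy
(The patch wins every dependence group but the combination therapy wins overall — the patch's participants skew toward the low-rate heavy smokers group.)

the combination therapy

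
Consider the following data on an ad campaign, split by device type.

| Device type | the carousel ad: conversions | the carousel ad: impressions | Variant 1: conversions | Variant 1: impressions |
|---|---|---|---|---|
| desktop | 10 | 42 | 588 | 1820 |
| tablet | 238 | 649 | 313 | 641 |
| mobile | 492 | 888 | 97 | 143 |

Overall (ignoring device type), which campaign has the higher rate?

the carousel ad

Desktop: the carousel ad 10/42 = 23.8%, Variant 1 588/1820 = 32.3% → Variant 1
Tablet: the carousel ad 238/649 = 36.7%, Variant 1 313/641 = 48.8% → Variant 1
Mobile: the carousel ad 492/888 = 55.4%, Variant 1 97/143 = 67.8% → Variant 1
Overall: the carousel ad 740/1579 = 46.9%, Variant 1 998/2604 = 38.3% → the carousel ad
(Variant 1 wins every device group but the carousel ad wins overall — Variant 1's impressions skew toward the low-rate desktop group.)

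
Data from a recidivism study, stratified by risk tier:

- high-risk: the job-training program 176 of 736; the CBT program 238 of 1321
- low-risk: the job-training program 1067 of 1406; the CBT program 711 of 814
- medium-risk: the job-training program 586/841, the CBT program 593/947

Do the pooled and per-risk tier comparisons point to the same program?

High-risk: the job-training program 176/736 = 23.9%, the CBT program 238/1321 = 18.0% → the job-training program
Low-risk: the job-training program 1067/1406 = 75.9%, the CBT program 711/814 = 87.3% → the CBT program
Medium-risk: the job-training program 586/841 = 69.7%, the CBT program 593/947 = 62.6% → the job-training program
Overall: the job-training program 1829/2983 = 61.3%, the CBT program 1542/3082 = 50.0% → the job-training program
Neither sweeps: the job-training program wins 2 of 3 groups, the CBT program wins 1. The job-training program wins overall but not every group — no Simpson reversal.

No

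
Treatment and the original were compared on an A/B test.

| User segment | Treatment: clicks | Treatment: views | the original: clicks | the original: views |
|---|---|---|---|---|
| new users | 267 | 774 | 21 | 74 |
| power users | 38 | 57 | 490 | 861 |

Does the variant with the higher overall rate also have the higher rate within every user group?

New users: Treatment 267/774 = 34.5%, the original 21/74 = 28.4% → Treatment
Power users: Treatment 38/57 = 66.7%, the original 490/861 = 56.9% → Treatment
Overall: Treatment 305/831 = 36.7%, the original 511/935 = 54.7% → the original
Treatment wins each user group but the original wins overall — the comparison reverses. Treatment's views skew toward new users, which has a lower base rate.

No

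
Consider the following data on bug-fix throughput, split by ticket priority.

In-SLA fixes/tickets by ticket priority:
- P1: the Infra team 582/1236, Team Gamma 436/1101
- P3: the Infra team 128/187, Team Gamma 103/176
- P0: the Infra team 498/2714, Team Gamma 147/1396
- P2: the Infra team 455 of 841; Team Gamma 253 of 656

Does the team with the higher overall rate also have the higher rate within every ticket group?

P1: the Infra team 582/1236 = 47.1%, Team Gamma 436/1101 = 39.6% → the Infra team
P3: the Infra team 128/187 = 68.4%, Team Gamma 103/176 = 58.5% → the Infra team
P0: the Infra team 498/2714 = 18.3%, Team Gamma 147/1396 = 10.5% → the Infra team
P2: the Infra team 455/841 = 54.1%, Team Gamma 253/656 = 38.6% → the Infra team
Overall: the Infra team 1663/4978 = 33.4%, Team Gamma 939/3329 = 28.2% → the Infra team
The Infra team wins overall and in every ticket group — no reversal.

Yes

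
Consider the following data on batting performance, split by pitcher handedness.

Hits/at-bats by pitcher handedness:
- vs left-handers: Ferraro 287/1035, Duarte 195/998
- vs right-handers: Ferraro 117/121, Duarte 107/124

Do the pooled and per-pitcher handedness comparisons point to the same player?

Yes

Vs left-handers: Ferraro 287/1035 = 27.7%, Duarte 195/998 = 19.5% → Ferraro
Vs right-handers: Ferraro 117/121 = 96.7%, Duarte 107/124 = 86.3% → Ferraro
Overall: Ferraro 404/1156 = 34.9%, Duarte 302/1122 = 26.9% → Ferraro
Ferraro wins overall and in every pitcher group — no reversal.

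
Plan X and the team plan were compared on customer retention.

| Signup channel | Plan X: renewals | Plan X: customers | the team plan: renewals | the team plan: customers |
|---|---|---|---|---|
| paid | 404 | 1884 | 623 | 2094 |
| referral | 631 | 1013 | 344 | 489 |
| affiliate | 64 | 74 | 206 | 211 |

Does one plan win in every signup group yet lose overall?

Paid: Plan X 404/1884 = 21.4%, the team plan 623/2094 = 29.8% → the team plan
Referral: Plan X 631/1013 = 62.3%, the team plan 344/489 = 70.3% → the team plan
Affiliate: Plan X 64/74 = 86.5%, the team plan 206/211 = 97.6% → the team plan
Overall: Plan X 1099/2971 = 37.0%, the team plan 1173/2794 = 42.0% → the team plan
The team plan wins overall and in every signup group — no reversal.

No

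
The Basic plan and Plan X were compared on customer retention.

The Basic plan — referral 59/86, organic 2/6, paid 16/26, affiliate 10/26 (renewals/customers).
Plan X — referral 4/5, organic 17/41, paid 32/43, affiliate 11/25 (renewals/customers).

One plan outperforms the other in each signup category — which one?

Plan X

Referral: the Basic plan 59/86 = 68.6%, Plan X 4/5 = 80.0% → Plan X
Organic: the Basic plan 2/6 = 33.3%, Plan X 17/41 = 41.5% → Plan X
Paid: the Basic plan 16/26 = 61.5%, Plan X 32/43 = 74.4% → Plan X
Affiliate: the Basic plan 10/26 = 38.5%, Plan X 11/25 = 44.0% → Plan X
Plan X has the higher rate in all 4 groups.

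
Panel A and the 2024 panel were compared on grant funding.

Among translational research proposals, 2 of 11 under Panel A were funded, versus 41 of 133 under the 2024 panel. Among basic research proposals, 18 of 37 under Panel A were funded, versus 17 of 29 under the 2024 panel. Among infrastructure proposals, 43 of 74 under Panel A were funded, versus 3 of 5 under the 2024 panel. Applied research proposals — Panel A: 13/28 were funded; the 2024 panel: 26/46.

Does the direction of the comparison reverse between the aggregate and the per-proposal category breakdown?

Yes

Translational research: Panel A 2/11 = 18.2%, the 2024 panel 41/133 = 30.8% → the 2024 panel
Basic research: Panel A 18/37 = 48.6%, the 2024 panel 17/29 = 58.6% → the 2024 panel
Infrastructure: Panel A 43/74 = 58.1%, the 2024 panel 3/5 = 60.0% → the 2024 panel
Applied research: Panel A 13/28 = 46.4%, the 2024 panel 26/46 = 56.5% → the 2024 panel
Overall: Panel A 76/150 = 50.7%, the 2024 panel 87/213 = 40.8% → Panel A
The 2024 panel wins each proposal group but Panel A wins overall — the comparison reverses. The 2024 panel's proposals skew toward translational research, which has a lower base rate.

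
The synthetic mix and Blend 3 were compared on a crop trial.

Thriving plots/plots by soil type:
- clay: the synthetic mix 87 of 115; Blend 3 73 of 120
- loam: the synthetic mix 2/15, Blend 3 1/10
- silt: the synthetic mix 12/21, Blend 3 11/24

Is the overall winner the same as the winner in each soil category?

Clay: the synthetic mix 87/115 = 75.7%, Blend 3 73/120 = 60.8% → the synthetic mix
Loam: the synthetic mix 2/15 = 13.3%, Blend 3 1/10 = 10.0% → the synthetic mix
Silt: the synthetic mix 12/21 = 57.1%, Blend 3 11/24 = 45.8% → the synthetic mix
Overall: the synthetic mix 101/151 = 66.9%, Blend 3 85/154 = 55.2% → the synthetic mix
The synthetic mix wins overall and in every soil group — no reversal.

Yes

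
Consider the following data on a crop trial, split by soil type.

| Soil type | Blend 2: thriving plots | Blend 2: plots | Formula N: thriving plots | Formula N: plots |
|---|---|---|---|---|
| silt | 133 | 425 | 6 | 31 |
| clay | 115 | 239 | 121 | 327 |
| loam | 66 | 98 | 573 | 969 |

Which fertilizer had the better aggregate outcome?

Silt: Blend 2 133/425 = 31.3%, Formula N 6/31 = 19.4% → Blend 2
Clay: Blend 2 115/239 = 48.1%, Formula N 121/327 = 37.0% → Blend 2
Loam: Blend 2 66/98 = 67.3%, Formula N 573/969 = 59.1% → Blend 2
Overall: Blend 2 314/762 = 41.2%, Formula N 700/1327 = 52.8% → Formula N
(Blend 2 wins every soil group but Formula N wins overall — Blend 2's plots skew toward the low-rate silt group.)

Formula N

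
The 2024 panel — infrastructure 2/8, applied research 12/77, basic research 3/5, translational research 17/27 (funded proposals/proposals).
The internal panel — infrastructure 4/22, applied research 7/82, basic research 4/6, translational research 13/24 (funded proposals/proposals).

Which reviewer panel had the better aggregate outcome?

the 2024 panel

Infrastructure: the 2024 panel 2/8 = 25.0%, the internal panel 4/22 = 18.2% → the 2024 panel
Applied research: the 2024 panel 12/77 = 15.6%, the internal panel 7/82 = 8.5% → the 2024 panel
Basic research: the 2024 panel 3/5 = 60.0%, the internal panel 4/6 = 66.7% → the internal panel
Translational research: the 2024 panel 17/27 = 63.0%, the internal panel 13/24 = 54.2% → the 2024 panel
Overall: the 2024 panel 34/117 = 29.1%, the internal panel 28/134 = 20.9% → the 2024 panel
(Neither sweeps every proposal group, but the 2024 panel has the higher pooled rate.)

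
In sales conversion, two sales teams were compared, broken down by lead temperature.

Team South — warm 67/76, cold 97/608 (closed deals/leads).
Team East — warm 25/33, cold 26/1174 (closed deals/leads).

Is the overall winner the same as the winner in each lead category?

Yes

Warm: Team South 67/76 = 88.2%, Team East 25/33 = 75.8% → Team South
Cold: Team South 97/608 = 16.0%, Team East 26/1174 = 2.2% → Team South
Overall: Team South 164/684 = 24.0%, Team East 51/1207 = 4.2% → Team South
Team South wins overall and in every lead group — no reversal.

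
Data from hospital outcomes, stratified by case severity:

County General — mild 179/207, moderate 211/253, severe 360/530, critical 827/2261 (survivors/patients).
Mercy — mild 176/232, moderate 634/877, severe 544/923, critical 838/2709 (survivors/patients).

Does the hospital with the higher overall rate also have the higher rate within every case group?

Yes

Mild: County General 179/207 = 86.5%, Mercy 176/232 = 75.9% → County General
Moderate: County General 211/253 = 83.4%, Mercy 634/877 = 72.3% → County General
Severe: County General 360/530 = 67.9%, Mercy 544/923 = 58.9% → County General
Critical: County General 827/2261 = 36.6%, Mercy 838/2709 = 30.9% → County General
Overall: County General 1577/3251 = 48.5%, Mercy 2192/4741 = 46.2% → County General
County General wins overall and in every case group — no reversal.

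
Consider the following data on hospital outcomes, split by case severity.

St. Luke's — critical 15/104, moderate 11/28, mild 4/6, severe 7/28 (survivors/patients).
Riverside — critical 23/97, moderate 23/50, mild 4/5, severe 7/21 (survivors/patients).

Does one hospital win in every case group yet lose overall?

Critical: St. Luke's 15/104 = 14.4%, Riverside 23/97 = 23.7% → Riverside
Moderate: St. Luke's 11/28 = 39.3%, Riverside 23/50 = 46.0% → Riverside
Mild: St. Luke's 4/6 = 66.7%, Riverside 4/5 = 80.0% → Riverside
Severe: St. Luke's 7/28 = 25.0%, Riverside 7/21 = 33.3% → Riverside
Overall: St. Luke's 37/166 = 22.3%, Riverside 57/173 = 32.9% → Riverside
Riverside wins overall and in every case group — no reversal.

No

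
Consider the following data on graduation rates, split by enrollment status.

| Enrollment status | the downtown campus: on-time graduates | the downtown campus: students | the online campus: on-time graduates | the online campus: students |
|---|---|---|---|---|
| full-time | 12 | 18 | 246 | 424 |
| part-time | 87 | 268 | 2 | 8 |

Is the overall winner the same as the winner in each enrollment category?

Full-time: the downtown campus 12/18 = 66.7%, the online campus 246/424 = 58.0% → the downtown campus
Part-time: the downtown campus 87/268 = 32.5%, the online campus 2/8 = 25.0% → the downtown campus
Overall: the downtown campus 99/286 = 34.6%, the online campus 248/432 = 57.4% → the online campus
The downtown campus wins each enrollment group but the online campus wins overall — the comparison reverses. The downtown campus's students skew toward part-time, which has a lower base rate.

No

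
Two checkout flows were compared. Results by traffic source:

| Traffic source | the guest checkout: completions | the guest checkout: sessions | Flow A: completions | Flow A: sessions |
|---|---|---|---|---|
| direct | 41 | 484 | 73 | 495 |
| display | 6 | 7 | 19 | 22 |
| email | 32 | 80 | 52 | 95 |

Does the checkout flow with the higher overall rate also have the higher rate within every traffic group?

Yes

Direct: the guest checkout 41/484 = 8.5%, Flow A 73/495 = 14.7% → Flow A
Display: the guest checkout 6/7 = 85.7%, Flow A 19/22 = 86.4% → Flow A
Email: the guest checkout 32/80 = 40.0%, Flow A 52/95 = 54.7% → Flow A
Overall: the guest checkout 79/571 = 13.8%, Flow A 144/612 = 23.5% → Flow A
Flow A wins overall and in every traffic group — no reversal.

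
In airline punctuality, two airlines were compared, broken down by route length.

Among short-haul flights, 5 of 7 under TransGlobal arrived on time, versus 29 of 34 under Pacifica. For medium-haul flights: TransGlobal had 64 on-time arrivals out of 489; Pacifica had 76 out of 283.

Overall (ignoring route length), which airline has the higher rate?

Short-haul: TransGlobal 5/7 = 71.4%, Pacifica 29/34 = 85.3% → Pacifica
Medium-haul: TransGlobal 64/489 = 13.1%, Pacifica 76/283 = 26.9% → Pacifica
Overall: TransGlobal 69/496 = 13.9%, Pacifica 105/317 = 33.1% → Pacifica

Pacifica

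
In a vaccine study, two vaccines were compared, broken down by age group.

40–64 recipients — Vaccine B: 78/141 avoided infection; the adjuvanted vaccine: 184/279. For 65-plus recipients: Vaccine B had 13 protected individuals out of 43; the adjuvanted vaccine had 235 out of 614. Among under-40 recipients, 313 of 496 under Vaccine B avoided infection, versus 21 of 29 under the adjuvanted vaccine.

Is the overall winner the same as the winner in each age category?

No

40–64: Vaccine B 78/141 = 55.3%, the adjuvanted vaccine 184/279 = 65.9% → the adjuvanted vaccine
65-plus: Vaccine B 13/43 = 30.2%, the adjuvanted vaccine 235/614 = 38.3% → the adjuvanted vaccine
Under-40: Vaccine B 313/496 = 63.1%, the adjuvanted vaccine 21/29 = 72.4% → the adjuvanted vaccine
Overall: Vaccine B 404/680 = 59.4%, the adjuvanted vaccine 440/922 = 47.7% → Vaccine B
The adjuvanted vaccine wins each age group but Vaccine B wins overall — the comparison reverses. The adjuvanted vaccine's recipients skew toward 65-plus, which has a lower base rate.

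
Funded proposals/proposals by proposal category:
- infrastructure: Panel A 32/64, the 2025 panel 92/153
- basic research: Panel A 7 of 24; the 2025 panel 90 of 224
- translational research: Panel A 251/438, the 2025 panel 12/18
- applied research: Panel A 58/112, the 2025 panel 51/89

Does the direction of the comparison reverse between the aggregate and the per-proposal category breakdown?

Infrastructure: Panel A 32/64 = 50.0%, the 2025 panel 92/153 = 60.1% → the 2025 panel
Basic research: Panel A 7/24 = 29.2%, the 2025 panel 90/224 = 40.2% → the 2025 panel
Translational research: Panel A 251/438 = 57.3%, the 2025 panel 12/18 = 66.7% → the 2025 panel
Applied research: Panel A 58/112 = 51.8%, the 2025 panel 51/89 = 57.3% → the 2025 panel
Overall: Panel A 348/638 = 54.5%, the 2025 panel 245/484 = 50.6% → Panel A
The 2025 panel wins each proposal group but Panel A wins overall — the comparison reverses. The 2025 panel's proposals skew toward basic research, which has a lower base rate.

Yes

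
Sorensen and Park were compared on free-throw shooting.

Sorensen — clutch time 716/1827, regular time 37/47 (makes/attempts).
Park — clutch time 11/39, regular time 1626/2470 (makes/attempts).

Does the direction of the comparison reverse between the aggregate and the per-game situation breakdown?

Clutch time: Sorensen 716/1827 = 39.2%, Park 11/39 = 28.2% → Sorensen
Regular time: Sorensen 37/47 = 78.7%, Park 1626/2470 = 65.8% → Sorensen
Overall: Sorensen 753/1874 = 40.2%, Park 1637/2509 = 65.2% → Park
Sorensen wins each game group but Park wins overall — the comparison reverses. Sorensen's attempts skew toward clutch time, which has a lower base rate.

Yes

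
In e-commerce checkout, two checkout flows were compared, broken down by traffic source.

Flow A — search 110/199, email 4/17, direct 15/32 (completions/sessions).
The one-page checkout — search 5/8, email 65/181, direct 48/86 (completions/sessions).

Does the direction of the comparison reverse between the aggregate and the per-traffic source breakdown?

Yes

Search: Flow A 110/199 = 55.3%, the one-page checkout 5/8 = 62.5% → the one-page checkout
Email: Flow A 4/17 = 23.5%, the one-page checkout 65/181 = 35.9% → the one-page checkout
Direct: Flow A 15/32 = 46.9%, the one-page checkout 48/86 = 55.8% → the one-page checkout
Overall: Flow A 129/248 = 52.0%, the one-page checkout 118/275 = 42.9% → Flow A
The one-page checkout wins each traffic group but Flow A wins overall — the comparison reverses. The one-page checkout's sessions skew toward email, which has a lower base rate.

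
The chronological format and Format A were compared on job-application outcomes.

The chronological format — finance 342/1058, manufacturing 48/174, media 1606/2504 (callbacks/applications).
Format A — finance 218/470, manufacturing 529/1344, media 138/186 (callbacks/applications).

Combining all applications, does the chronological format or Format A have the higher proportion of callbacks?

the chronological format

Finance: the chronological format 342/1058 = 32.3%, Format A 218/470 = 46.4% → Format A
Manufacturing: the chronological format 48/174 = 27.6%, Format A 529/1344 = 39.4% → Format A
Media: the chronological format 1606/2504 = 64.1%, Format A 138/186 = 74.2% → Format A
Overall: the chronological format 1996/3736 = 53.4%, Format A 885/2000 = 44.2% → the chronological format
(Format A wins every industry group but the chronological format wins overall — Format A's applications skew toward the low-rate manufacturing group.)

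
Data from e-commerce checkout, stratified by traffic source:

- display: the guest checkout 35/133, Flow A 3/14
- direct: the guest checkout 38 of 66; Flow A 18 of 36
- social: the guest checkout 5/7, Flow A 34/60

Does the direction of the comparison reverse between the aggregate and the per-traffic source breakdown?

Yes

Display: the guest checkout 35/133 = 26.3%, Flow A 3/14 = 21.4% → the guest checkout
Direct: the guest checkout 38/66 = 57.6%, Flow A 18/36 = 50.0% → the guest checkout
Social: the guest checkout 5/7 = 71.4%, Flow A 34/60 = 56.7% → the guest checkout
Overall: the guest checkout 78/206 = 37.9%, Flow A 55/110 = 50.0% → Flow A
The guest checkout wins each traffic group but Flow A wins overall — the comparison reverses. The guest checkout's sessions skew toward display, which has a lower base rate.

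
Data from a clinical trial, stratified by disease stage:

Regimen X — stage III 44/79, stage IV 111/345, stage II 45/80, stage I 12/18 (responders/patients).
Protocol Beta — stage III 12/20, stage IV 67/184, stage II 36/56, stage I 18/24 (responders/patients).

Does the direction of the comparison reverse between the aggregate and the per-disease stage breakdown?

Stage III: Regimen X 44/79 = 55.7%, Protocol Beta 12/20 = 60.0% → Protocol Beta
Stage IV: Regimen X 111/345 = 32.2%, Protocol Beta 67/184 = 36.4% → Protocol Beta
Stage II: Regimen X 45/80 = 56.2%, Protocol Beta 36/56 = 64.3% → Protocol Beta
Stage I: Regimen X 12/18 = 66.7%, Protocol Beta 18/24 = 75.0% → Protocol Beta
Overall: Regimen X 212/522 = 40.6%, Protocol Beta 133/284 = 46.8% → Protocol Beta
Protocol Beta wins overall and in every disease group — no reversal.

No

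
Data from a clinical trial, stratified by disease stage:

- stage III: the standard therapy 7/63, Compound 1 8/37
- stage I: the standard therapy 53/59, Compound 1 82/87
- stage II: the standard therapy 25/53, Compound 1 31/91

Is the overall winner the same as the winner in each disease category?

No

Stage III: the standard therapy 7/63 = 11.1%, Compound 1 8/37 = 21.6% → Compound 1
Stage I: the standard therapy 53/59 = 89.8%, Compound 1 82/87 = 94.3% → Compound 1
Stage II: the standard therapy 25/53 = 47.2%, Compound 1 31/91 = 34.1% → the standard therapy
Overall: the standard therapy 85/175 = 48.6%, Compound 1 121/215 = 56.3% → Compound 1
Neither sweeps: the standard therapy wins 1 of 3 groups, Compound 1 wins 2. Compound 1 wins overall but not every group — no Simpson reversal.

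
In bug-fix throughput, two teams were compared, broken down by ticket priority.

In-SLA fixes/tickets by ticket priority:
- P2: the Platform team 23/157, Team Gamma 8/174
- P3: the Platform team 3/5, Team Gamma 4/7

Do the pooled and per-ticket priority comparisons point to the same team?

P2: the Platform team 23/157 = 14.6%, Team Gamma 8/174 = 4.6% → the Platform team
P3: the Platform team 3/5 = 60.0%, Team Gamma 4/7 = 57.1% → the Platform team
Overall: the Platform team 26/162 = 16.0%, Team Gamma 12/181 = 6.6% → the Platform team
The Platform team wins overall and in every ticket group — no reversal.

Yes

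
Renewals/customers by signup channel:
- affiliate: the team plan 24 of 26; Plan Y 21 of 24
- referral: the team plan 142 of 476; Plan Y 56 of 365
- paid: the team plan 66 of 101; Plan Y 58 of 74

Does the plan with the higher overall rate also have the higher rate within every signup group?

No

Affiliate: the team plan 24/26 = 92.3%, Plan Y 21/24 = 87.5% → the team plan
Referral: the team plan 142/476 = 29.8%, Plan Y 56/365 = 15.3% → the team plan
Paid: the team plan 66/101 = 65.3%, Plan Y 58/74 = 78.4% → Plan Y
Overall: the team plan 232/603 = 38.5%, Plan Y 135/463 = 29.2% → the team plan
Neither sweeps: the team plan wins 2 of 3 groups, Plan Y wins 1. The team plan wins overall but not every group — no Simpson reversal.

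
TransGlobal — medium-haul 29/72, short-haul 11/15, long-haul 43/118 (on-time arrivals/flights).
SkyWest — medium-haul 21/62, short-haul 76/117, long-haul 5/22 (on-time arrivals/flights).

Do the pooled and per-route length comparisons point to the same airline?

Medium-haul: TransGlobal 29/72 = 40.3%, SkyWest 21/62 = 33.9% → TransGlobal
Short-haul: TransGlobal 11/15 = 73.3%, SkyWest 76/117 = 65.0% → TransGlobal
Long-haul: TransGlobal 43/118 = 36.4%, SkyWest 5/22 = 22.7% → TransGlobal
Overall: TransGlobal 83/205 = 40.5%, SkyWest 102/201 = 50.7% → SkyWest
TransGlobal wins each route group but SkyWest wins overall — the comparison reverses. TransGlobal's flights skew toward long-haul, which has a lower base rate.

No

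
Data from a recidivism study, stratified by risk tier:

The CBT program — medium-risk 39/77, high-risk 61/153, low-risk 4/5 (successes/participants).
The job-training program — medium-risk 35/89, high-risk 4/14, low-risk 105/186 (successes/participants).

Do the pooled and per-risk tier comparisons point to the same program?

No

Medium-risk: the CBT program 39/77 = 50.6%, the job-training program 35/89 = 39.3% → the CBT program
High-risk: the CBT program 61/153 = 39.9%, the job-training program 4/14 = 28.6% → the CBT program
Low-risk: the CBT program 4/5 = 80.0%, the job-training program 105/186 = 56.5% → the CBT program
Overall: the CBT program 104/235 = 44.3%, the job-training program 144/289 = 49.8% → the job-training program
The CBT program wins each risk group but the job-training program wins overall — the comparison reverses. The CBT program's participants skew toward high-risk, which has a lower base rate.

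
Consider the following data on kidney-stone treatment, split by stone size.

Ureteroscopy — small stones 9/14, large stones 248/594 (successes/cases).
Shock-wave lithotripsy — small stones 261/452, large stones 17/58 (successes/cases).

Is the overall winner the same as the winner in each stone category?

Small stones: ureteroscopy 9/14 = 64.3%, shock-wave lithotripsy 261/452 = 57.7% → ureteroscopy
Large stones: ureteroscopy 248/594 = 41.8%, shock-wave lithotripsy 17/58 = 29.3% → ureteroscopy
Overall: ureteroscopy 257/608 = 42.3%, shock-wave lithotripsy 278/510 = 54.5% → shock-wave lithotripsy
Ureteroscopy wins each stone group but shock-wave lithotripsy wins overall — the comparison reverses. Ureteroscopy's cases skew toward large stones, which has a lower base rate.

No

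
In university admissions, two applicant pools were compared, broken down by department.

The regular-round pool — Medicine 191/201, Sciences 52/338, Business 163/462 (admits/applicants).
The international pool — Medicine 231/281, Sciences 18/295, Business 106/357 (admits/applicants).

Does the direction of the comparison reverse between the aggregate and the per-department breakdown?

No

Medicine: the regular-round pool 191/201 = 95.0%, the international pool 231/281 = 82.2% → the regular-round pool
Sciences: the regular-round pool 52/338 = 15.4%, the international pool 18/295 = 6.1% → the regular-round pool
Business: the regular-round pool 163/462 = 35.3%, the international pool 106/357 = 29.7% → the regular-round pool
Overall: the regular-round pool 406/1001 = 40.6%, the international pool 355/933 = 38.0% → the regular-round pool
The regular-round pool wins overall and in every department group — no reversal.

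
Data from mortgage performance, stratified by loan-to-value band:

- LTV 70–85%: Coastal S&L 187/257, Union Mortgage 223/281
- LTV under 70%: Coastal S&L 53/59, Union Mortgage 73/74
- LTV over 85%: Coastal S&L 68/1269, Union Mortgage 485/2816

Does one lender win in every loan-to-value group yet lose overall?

No

LTV 70–85%: Coastal S&L 187/257 = 72.8%, Union Mortgage 223/281 = 79.4% → Union Mortgage
LTV under 70%: Coastal S&L 53/59 = 89.8%, Union Mortgage 73/74 = 98.6% → Union Mortgage
LTV over 85%: Coastal S&L 68/1269 = 5.4%, Union Mortgage 485/2816 = 17.2% → Union Mortgage
Overall: Coastal S&L 308/1585 = 19.4%, Union Mortgage 781/3171 = 24.6% → Union Mortgage
Union Mortgage wins overall and in every loan-to-value group — no reversal.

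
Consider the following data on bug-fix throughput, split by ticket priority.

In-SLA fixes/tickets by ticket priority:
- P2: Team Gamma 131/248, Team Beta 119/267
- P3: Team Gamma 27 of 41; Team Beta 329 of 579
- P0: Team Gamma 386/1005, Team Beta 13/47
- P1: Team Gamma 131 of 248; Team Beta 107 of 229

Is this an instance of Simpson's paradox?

Yes

P2: Team Gamma 131/248 = 52.8%, Team Beta 119/267 = 44.6% → Team Gamma
P3: Team Gamma 27/41 = 65.9%, Team Beta 329/579 = 56.8% → Team Gamma
P0: Team Gamma 386/1005 = 38.4%, Team Beta 13/47 = 27.7% → Team Gamma
P1: Team Gamma 131/248 = 52.8%, Team Beta 107/229 = 46.7% → Team Gamma
Overall: Team Gamma 675/1542 = 43.8%, Team Beta 568/1122 = 50.6% → Team Beta
Team Gamma wins each ticket group but Team Beta wins overall — the comparison reverses. Team Gamma's tickets skew toward P0, which has a lower base rate.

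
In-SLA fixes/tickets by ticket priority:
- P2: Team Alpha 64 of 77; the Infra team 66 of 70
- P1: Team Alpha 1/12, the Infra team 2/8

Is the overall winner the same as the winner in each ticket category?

Yes

P2: Team Alpha 64/77 = 83.1%, the Infra team 66/70 = 94.3% → the Infra team
P1: Team Alpha 1/12 = 8.3%, the Infra team 2/8 = 25.0% → the Infra team
Overall: Team Alpha 65/89 = 73.0%, the Infra team 68/78 = 87.2% → the Infra team
The Infra team wins overall and in every ticket group — no reversal.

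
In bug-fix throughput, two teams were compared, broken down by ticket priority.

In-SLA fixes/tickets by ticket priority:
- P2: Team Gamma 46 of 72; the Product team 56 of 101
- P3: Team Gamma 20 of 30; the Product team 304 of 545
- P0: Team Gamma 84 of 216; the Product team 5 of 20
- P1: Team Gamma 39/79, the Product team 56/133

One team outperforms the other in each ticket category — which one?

P2: Team Gamma 46/72 = 63.9%, the Product team 56/101 = 55.4% → Team Gamma
P3: Team Gamma 20/30 = 66.7%, the Product team 304/545 = 55.8% → Team Gamma
P0: Team Gamma 84/216 = 38.9%, the Product team 5/20 = 25.0% → Team Gamma
P1: Team Gamma 39/79 = 49.4%, the Product team 56/133 = 42.1% → Team Gamma
Team Gamma has the higher rate in all 4 groups.

Team Gamma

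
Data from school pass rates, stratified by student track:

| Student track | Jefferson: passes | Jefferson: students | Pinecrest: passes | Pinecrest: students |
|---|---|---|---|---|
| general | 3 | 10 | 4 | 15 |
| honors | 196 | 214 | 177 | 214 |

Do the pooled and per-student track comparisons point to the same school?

General: Jefferson 3/10 = 30.0%, Pinecrest 4/15 = 26.7% → Jefferson
Honors: Jefferson 196/214 = 91.6%, Pinecrest 177/214 = 82.7% → Jefferson
Overall: Jefferson 199/224 = 88.8%, Pinecrest 181/229 = 79.0% → Jefferson
Jefferson wins overall and in every student group — no reversal.

Yes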